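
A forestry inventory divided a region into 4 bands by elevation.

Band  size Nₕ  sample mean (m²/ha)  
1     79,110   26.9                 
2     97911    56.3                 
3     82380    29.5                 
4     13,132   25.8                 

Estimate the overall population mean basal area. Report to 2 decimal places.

x̄_st = (Σ Nₕx̄ₕ) / (Σ Nₕ) = (79110·26.9 + 97911·56.3 + 82380·29.5 + 13132·25.8) / 272533
= 10409463.9 / 272533 = 38.1952... → 38.20.

38.20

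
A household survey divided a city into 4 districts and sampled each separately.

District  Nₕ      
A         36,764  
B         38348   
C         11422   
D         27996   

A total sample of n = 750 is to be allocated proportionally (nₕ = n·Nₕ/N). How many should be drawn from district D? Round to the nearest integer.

183

Share of district D = 27996/114530 = 0.24444.
Allocate 750 × 0.24444 = 183.332... → 183.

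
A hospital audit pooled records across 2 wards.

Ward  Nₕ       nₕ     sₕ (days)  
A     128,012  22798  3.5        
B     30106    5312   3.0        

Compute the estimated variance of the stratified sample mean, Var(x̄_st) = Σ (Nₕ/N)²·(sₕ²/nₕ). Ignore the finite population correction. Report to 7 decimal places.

0.0004136

N = 158118. Term for each stratum: Wₕ²sₕ²/nₕ.
Var(x̄_st) = 0.0003521909 + 0.0000614226 = 0.0004136134 → 0.0004136.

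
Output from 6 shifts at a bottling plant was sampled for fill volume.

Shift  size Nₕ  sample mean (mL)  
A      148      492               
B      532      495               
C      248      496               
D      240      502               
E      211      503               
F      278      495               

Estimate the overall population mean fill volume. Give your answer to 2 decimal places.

496.91

x̄_st = (Σ Nₕx̄ₕ) / (Σ Nₕ) = (148·492 + 532·495 + 248·496 + 240·502 + 211·503 + 278·495) / 1657
= 823387 / 1657 = 496.9143... → 496.91.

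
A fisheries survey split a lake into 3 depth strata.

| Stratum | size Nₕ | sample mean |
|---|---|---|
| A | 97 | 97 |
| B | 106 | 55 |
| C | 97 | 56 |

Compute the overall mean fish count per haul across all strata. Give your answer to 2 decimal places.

68.90

N = 97 + 106 + 97 = 300.
The stratified mean weights each stratum mean by its population share Nₕ/N.
Σ Nₕx̄ₕ = 97·97 + 106·55 + 97·56 = 9409 + 5830 + 5432 = 20671.
Divide by N: 20671 / 300 = 68.9033... → 68.90.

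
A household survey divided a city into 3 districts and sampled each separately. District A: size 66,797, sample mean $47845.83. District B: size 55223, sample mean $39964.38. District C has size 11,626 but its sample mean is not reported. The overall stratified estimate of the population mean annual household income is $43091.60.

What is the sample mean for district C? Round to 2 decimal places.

Σ Nₕx̄ₕ = N·μ, so 11626·x̄_C = 133646·43091.60 − (66797·47845.83 + 55223·39964.38).
= 5759019973.6 − 5402910863.25 = 356109110.35.
x̄_C = 356109110.35 / 11626 = 30630.4069... → 30630.41.

30630.41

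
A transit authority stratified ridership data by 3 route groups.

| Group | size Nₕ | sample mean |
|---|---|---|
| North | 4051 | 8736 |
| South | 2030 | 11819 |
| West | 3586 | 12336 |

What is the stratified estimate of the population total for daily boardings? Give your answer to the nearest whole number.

Population total = Σ Nₕ·x̄ₕ (each stratum's size times its mean).
4051·8736 + 2030·11819 + 3586·12336 = 35389536 + 23992570 + 44236896 = 103619002.

103619002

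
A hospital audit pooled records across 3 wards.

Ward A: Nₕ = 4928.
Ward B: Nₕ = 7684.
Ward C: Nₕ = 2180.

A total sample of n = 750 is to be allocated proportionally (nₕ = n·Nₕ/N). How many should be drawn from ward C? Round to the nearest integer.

111

Share of ward C = 2180/14792 = 0.14738.
Allocate 750 × 0.14738 = 110.533... → 111.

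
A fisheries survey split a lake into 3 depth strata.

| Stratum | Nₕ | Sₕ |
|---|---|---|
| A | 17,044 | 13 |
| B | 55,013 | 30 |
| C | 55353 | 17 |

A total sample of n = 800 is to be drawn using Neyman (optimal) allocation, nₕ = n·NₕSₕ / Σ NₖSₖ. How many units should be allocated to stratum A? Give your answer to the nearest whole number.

63

Σ NₕSₕ = 17044·13 + 55013·30 + 55353·17 = 2812963.
Share for A: 221572/2812963 = 0.07877.
n_A = 800 × 0.07877 = 63.015... → 63.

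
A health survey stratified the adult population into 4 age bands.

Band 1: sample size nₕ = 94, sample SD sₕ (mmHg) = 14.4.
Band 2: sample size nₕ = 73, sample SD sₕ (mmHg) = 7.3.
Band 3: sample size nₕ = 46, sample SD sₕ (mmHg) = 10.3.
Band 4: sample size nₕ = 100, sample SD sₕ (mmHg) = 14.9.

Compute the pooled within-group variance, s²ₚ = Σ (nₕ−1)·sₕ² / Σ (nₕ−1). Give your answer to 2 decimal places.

Degrees of freedom: 93 + 72 + 45 + 99 = 309.
Σ(nₕ−1)sₕ² = 93·207.36 + 72·53.29 + 45·106.09 + 99·222.01 = 49874.4.
s²ₚ = 49874.4 / 309 = 161.4058... → 161.41.

161.41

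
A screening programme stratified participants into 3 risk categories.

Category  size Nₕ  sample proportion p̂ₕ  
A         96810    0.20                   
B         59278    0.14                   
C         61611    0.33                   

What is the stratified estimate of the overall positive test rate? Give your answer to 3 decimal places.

0.220

N = 96810 + 59278 + 61611 = 217699.
Overall proportion = Σ (Nₕ/N)·p̂ₕ.
Σ Nₕp̂ₕ = 19362 + 8298.92 + 20331.63 = 47992.55.
47992.55 / 217699 = 0.22045... → 0.220.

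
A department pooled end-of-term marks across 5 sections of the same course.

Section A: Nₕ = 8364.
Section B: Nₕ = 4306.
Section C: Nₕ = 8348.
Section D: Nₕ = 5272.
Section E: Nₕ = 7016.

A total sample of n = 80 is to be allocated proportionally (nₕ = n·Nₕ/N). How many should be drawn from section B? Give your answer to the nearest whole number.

Share of section B = 4306/33306 = 0.12929.
Allocate 80 × 0.12929 = 10.343... → 10.

10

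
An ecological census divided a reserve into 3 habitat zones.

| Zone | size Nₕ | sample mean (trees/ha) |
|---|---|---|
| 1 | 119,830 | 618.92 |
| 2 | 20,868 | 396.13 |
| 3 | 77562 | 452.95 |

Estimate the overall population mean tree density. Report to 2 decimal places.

538.64

N = 218260; weights Wₕ = Nₕ/N = (0.5490, 0.0956, 0.3554).
x̄_st = Σ Wₕ·x̄ₕ = 0.5490·618.92 + 0.0956·396.13 + 0.3554·452.95 ≈ 538.6389...
→ 538.64.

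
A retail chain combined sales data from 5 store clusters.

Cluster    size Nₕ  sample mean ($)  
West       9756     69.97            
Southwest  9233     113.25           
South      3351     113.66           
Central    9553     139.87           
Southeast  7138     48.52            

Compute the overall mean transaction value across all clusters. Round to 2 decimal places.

N = 39031; weights Wₕ = Nₕ/N = (0.2500, 0.2366, 0.0859, 0.2448, 0.1829).
x̄_st = Σ Wₕ·x̄ₕ = 0.2500·69.97 + 0.2366·113.25 + 0.0859·113.66 + 0.2448·139.87 + 0.1829·48.52 ≈ 97.1447...
→ 97.14.

97.14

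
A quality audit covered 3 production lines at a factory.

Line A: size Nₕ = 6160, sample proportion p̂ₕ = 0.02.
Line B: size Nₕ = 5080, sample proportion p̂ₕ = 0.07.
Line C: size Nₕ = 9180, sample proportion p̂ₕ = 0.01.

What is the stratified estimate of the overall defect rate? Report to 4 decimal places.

Wₕ = Nₕ/N with N = 20420: 0.3017, 0.2488, 0.4496.
p̂_st = 0.3017·0.02 + 0.2488·0.07 + 0.4496·0.01 ≈ 0.027943... → 0.0279.

0.0279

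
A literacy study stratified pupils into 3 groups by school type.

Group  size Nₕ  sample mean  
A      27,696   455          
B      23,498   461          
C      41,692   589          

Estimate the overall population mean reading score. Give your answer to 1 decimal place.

516.7

N = 92886; weights Wₕ = Nₕ/N = (0.2982, 0.2530, 0.4489).
x̄_st = Σ Wₕ·x̄ₕ = 0.2982·455 + 0.2530·461 + 0.4489·589 ≈ 516.664...
→ 516.7.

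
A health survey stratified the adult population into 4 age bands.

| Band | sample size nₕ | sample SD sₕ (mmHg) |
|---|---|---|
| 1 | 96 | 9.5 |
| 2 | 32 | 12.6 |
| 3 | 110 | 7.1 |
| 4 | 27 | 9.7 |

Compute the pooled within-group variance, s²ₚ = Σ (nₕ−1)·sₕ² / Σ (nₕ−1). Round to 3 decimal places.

Degrees of freedom: 95 + 31 + 109 + 26 = 261.
Σ(nₕ−1)sₕ² = 95·90.25 + 31·158.76 + 109·50.41 + 26·94.09 = 21436.34.
s²ₚ = 21436.34 / 261 = 82.13157... → 82.132.

82.132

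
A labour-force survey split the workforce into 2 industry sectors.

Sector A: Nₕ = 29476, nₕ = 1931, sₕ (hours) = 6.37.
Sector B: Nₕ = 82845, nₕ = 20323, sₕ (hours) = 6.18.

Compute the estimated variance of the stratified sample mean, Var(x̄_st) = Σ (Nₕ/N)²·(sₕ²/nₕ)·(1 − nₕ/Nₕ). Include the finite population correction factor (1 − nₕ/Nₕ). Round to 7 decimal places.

N = 112321; Wₕ = Nₕ/N.
sector A: (29476/112321)²·6.37²/1931·(1 − 1931/29476) = 0.0013523403
sector B: (82845/112321)²·6.18²/20323·(1 − 20323/82845) = 0.0007715541
Sum = 0.0021238944 → 0.0021239.

0.0021239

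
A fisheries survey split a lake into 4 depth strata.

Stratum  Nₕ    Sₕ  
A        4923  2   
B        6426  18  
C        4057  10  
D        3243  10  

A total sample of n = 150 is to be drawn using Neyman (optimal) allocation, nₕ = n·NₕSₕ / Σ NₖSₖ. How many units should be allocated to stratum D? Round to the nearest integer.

25

A: NₕSₕ = 4923·2 = 9846
B: NₕSₕ = 6426·18 = 115668
C: NₕSₕ = 4057·10 = 40570
D: NₕSₕ = 3243·10 = 32430
Σ NₕSₕ = 198514.
n_D = 150·32430/198514 = 24.505... → 25.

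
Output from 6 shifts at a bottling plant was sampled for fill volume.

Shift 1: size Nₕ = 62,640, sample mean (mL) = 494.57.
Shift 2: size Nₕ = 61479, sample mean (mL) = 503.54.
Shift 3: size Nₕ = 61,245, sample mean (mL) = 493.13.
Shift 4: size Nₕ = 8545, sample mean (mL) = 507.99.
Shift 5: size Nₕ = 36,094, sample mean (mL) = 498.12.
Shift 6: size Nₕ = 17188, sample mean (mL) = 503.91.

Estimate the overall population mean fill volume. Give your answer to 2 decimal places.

N = 247191; weights Wₕ = Nₕ/N = (0.2534, 0.2487, 0.2478, 0.0346, 0.1460, 0.0695).
x̄_st = Σ Wₕ·x̄ₕ = 0.2534·494.57 + 0.2487·503.54 + 0.2478·493.13 + 0.0346·507.99 + 0.1460·498.12 + 0.0695·503.91 ≈ 498.0759...
→ 498.08.

498.08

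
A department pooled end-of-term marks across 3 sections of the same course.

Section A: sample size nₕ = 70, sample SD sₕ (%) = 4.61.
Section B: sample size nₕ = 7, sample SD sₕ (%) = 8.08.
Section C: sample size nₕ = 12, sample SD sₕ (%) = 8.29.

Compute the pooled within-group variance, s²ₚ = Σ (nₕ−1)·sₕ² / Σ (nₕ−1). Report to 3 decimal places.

Degrees of freedom: 69 + 6 + 11 = 86.
Σ(nₕ−1)sₕ² = 69·21.2521 + 6·65.2864 + 11·68.7241 = 2614.0784.
s²ₚ = 2614.0784 / 86 = 30.39626... → 30.396.

30.396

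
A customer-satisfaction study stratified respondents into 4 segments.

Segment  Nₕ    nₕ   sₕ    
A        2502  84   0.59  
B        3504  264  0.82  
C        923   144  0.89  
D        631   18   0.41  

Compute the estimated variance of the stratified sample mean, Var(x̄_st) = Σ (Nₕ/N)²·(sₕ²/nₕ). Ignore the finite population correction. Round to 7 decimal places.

N = 7560; Wₕ = Nₕ/N.
segment A: (2502/7560)²·0.59²/84 = 0.0004538954
segment B: (3504/7560)²·0.82²/264 = 0.0005471525
segment C: (923/7560)²·0.89²/144 = 0.0000819931
segment D: (631/7560)²·0.41²/18 = 0.0000650594
Sum = 0.0011481004 → 0.0011481.

0.0011481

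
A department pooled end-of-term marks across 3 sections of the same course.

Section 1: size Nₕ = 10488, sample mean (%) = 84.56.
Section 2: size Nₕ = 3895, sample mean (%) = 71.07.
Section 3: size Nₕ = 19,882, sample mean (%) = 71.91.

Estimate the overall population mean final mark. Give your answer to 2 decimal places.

N = 34265; weights Wₕ = Nₕ/N = (0.3061, 0.1137, 0.5802).
x̄_st = Σ Wₕ·x̄ₕ = 0.3061·84.56 + 0.1137·71.07 + 0.5802·71.91 ≈ 75.6865...
→ 75.69.

75.69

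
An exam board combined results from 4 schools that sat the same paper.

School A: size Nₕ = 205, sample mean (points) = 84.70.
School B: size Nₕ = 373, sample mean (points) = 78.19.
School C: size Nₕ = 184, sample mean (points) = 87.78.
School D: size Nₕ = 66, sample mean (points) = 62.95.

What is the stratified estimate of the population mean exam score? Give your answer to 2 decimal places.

80.72

N = 828; weights Wₕ = Nₕ/N = (0.2476, 0.4505, 0.2222, 0.0797).
x̄_st = Σ Wₕ·x̄ₕ = 0.2476·84.70 + 0.4505·78.19 + 0.2222·87.78 + 0.0797·62.95 ≈ 80.7181...
→ 80.72.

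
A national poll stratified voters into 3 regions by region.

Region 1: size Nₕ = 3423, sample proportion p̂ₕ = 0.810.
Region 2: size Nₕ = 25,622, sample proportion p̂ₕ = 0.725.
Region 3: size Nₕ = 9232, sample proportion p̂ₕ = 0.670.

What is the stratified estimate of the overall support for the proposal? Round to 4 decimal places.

Wₕ = Nₕ/N with N = 38277: 0.0894, 0.6694, 0.2412.
p̂_st = 0.0894·0.810 + 0.6694·0.725 + 0.2412·0.670 ≈ 0.719336... → 0.7193.

0.7193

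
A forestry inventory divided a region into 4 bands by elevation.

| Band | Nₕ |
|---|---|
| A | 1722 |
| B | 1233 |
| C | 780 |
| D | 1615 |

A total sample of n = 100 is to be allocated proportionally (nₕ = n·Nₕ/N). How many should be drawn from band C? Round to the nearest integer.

15

Share of band C = 780/5350 = 0.14579.
Allocate 100 × 0.14579 = 14.579... → 15.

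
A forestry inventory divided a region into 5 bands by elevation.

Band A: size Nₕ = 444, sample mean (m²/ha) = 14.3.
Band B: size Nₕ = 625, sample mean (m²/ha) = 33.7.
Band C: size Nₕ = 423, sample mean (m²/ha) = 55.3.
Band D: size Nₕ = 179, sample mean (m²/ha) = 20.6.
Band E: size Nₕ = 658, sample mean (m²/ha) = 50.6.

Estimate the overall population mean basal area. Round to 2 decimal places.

37.69

N = 444 + 625 + 423 + 179 + 658 = 2329.
Weight each subgroup mean by Nₕ/N and sum.
Σ Nₕx̄ₕ = 444·14.3 + 625·33.7 + 423·55.3 + 179·20.6 + 658·50.6 = 6349.2 + 21062.5 + 23391.9 + 3687.4 + 33294.8 = 87785.8.
Divide by N: 87785.8 / 2329 = 37.6925... → 37.69.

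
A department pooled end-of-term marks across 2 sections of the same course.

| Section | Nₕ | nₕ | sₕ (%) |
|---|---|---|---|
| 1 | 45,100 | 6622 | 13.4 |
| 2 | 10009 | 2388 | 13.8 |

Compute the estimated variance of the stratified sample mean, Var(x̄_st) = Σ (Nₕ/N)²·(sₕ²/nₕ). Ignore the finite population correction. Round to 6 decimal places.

N = 55109; Wₕ = Nₕ/N.
section 1: (45100/55109)²·13.4²/6622 = 0.018160527
section 2: (10009/55109)²·13.8²/2388 = 0.002630632
Sum = 0.020791159 → 0.020791.

0.020791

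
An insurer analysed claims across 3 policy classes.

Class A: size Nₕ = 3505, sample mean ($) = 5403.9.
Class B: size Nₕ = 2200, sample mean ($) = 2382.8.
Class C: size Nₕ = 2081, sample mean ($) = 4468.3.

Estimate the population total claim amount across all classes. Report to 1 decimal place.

Population total = Σ Nₕ·x̄ₕ (each stratum's size times its mean).
3505·5403.9 + 2200·2382.8 + 2081·4468.3 = 18940669.5 + 5242160 + 9298532.3 = 33481361.8.

33481361.8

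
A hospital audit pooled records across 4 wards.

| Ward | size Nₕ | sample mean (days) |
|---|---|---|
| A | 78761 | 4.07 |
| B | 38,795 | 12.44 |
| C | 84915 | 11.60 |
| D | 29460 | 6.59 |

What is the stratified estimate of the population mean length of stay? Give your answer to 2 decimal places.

8.55

N = 231931; weights Wₕ = Nₕ/N = (0.3396, 0.1673, 0.3661, 0.1270).
x̄_st = Σ Wₕ·x̄ₕ = 0.3396·4.07 + 0.1673·12.44 + 0.3661·11.60 + 0.1270·6.59 ≈ 8.5470...
→ 8.55.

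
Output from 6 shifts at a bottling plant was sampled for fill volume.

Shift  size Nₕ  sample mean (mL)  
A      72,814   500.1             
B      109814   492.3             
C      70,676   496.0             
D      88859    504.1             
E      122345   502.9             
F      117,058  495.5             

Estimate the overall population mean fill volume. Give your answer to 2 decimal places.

N = 72814 + 109814 + 70676 + 88859 + 122345 + 117058 = 581566.
Weight each subgroup mean by Nₕ/N and sum.
Σ Nₕx̄ₕ = 72814·500.1 + 109814·492.3 + 70676·496.0 + 88859·504.1 + 122345·502.9 + 117058·495.5 = 36414281.4 + 54061432.2 + 35055296 + 44793821.9 + 61527300.5 + 58002239 = 289854371.
Divide by N: 289854371 / 581566 = 498.4032... → 498.40.

498.40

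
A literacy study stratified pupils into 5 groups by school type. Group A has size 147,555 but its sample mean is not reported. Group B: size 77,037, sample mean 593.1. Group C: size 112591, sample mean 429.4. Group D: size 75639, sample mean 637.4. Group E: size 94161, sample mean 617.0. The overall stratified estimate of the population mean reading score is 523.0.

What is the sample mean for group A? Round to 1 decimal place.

439.2

N = 147555 + 77037 + 112591 + 75639 + 94161 = 506983.
Overall total = μ·N = 523.0·506983 = 265152109.
Subtract the known strata: 77037·593.1 + 112591·429.4 + 75639·637.4 + 94161·617.0 = 200346855.7.
Remaining total for group A: 265152109 − 200346855.7 = 64805253.3.
Divide by its size: 64805253.3 / 147555 = 439.194... → 439.2.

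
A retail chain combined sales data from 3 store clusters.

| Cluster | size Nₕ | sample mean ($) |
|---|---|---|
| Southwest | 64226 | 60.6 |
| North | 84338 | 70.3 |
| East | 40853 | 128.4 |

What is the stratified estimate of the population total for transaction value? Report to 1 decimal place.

15066582.2

Southwest: 64226·60.6 = 3892095.6
North: 84338·70.3 = 5928961.4
East: 40853·128.4 = 5245525.2
τ̂ = Σ Nₕx̄ₕ = 15066582.2.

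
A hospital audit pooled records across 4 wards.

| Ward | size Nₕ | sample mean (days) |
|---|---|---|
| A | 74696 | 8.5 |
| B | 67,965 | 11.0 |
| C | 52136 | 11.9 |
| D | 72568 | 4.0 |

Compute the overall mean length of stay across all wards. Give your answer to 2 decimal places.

x̄_st = (Σ Nₕx̄ₕ) / (Σ Nₕ) = (74696·8.5 + 67965·11.0 + 52136·11.9 + 72568·4.0) / 267365
= 2293221.4 / 267365 = 8.5771... → 8.58.

8.58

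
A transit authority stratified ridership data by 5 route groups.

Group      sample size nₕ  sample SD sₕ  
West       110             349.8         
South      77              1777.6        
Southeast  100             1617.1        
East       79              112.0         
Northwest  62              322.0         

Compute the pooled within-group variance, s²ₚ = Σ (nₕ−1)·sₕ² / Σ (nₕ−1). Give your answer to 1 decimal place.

1228548.8

West: (110−1)·349.8² = 109·122360.04 = 13337244.36
South: (77−1)·1777.6² = 76·3159861.76 = 240149493.76
Southeast: (100−1)·1617.1² = 99·2615012.41 = 258886228.59
East: (79−1)·112.0² = 78·12544 = 978432
Northwest: (62−1)·322.0² = 61·103684 = 6324724
Numerator = 519676122.71; denominator = Σ(nₕ−1) = 423.
s²ₚ = 519676122.71/423 = 1228548.753... → 1228548.8.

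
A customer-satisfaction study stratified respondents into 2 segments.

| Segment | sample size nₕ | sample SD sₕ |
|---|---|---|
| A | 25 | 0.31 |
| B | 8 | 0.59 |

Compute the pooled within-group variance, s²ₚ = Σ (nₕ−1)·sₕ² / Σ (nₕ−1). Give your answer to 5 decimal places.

Degrees of freedom: 24 + 7 = 31.
Σ(nₕ−1)sₕ² = 24·0.0961 + 7·0.3481 = 4.7431.
s²ₚ = 4.7431 / 31 = 0.1530032... → 0.15300.

0.15300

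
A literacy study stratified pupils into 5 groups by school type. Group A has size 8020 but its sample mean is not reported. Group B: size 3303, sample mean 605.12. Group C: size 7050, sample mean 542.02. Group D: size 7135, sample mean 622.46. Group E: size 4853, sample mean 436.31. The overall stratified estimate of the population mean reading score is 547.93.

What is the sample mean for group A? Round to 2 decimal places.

N = 8020 + 3303 + 7050 + 7135 + 4853 = 30361.
Overall total = μ·N = 547.93·30361 = 16635702.73.
Subtract the known strata: 3303·605.12 + 7050·542.02 + 7135·622.46 + 4853·436.31 = 12378616.89.
Remaining total for group A: 16635702.73 − 12378616.89 = 4257085.84.
Divide by its size: 4257085.84 / 8020 = 530.8087... → 530.81.

530.81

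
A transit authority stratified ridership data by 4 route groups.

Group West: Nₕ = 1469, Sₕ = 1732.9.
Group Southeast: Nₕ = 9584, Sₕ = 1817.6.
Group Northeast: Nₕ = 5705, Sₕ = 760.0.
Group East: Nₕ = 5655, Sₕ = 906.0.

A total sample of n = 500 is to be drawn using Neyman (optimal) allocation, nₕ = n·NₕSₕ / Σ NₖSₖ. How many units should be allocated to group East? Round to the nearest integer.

87

West: NₕSₕ = 1469·1732.9 = 2545630.1
Southeast: NₕSₕ = 9584·1817.6 = 17419878.4
Northeast: NₕSₕ = 5705·760.0 = 4335800
East: NₕSₕ = 5655·906.0 = 5123430
Σ NₕSₕ = 29424738.5.
n_East = 500·5123430/29424738.5 = 87.060... → 87.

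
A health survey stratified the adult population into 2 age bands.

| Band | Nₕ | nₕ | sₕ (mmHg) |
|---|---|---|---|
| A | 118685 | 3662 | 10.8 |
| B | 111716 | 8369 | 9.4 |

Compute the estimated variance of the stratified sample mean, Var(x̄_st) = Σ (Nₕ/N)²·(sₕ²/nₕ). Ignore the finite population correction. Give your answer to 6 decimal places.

N = 230401. Term for each stratum: Wₕ²sₕ²/nₕ.
Var(x̄_st) = 0.008451857 + 0.002482242 = 0.010934099 → 0.010934.

0.010934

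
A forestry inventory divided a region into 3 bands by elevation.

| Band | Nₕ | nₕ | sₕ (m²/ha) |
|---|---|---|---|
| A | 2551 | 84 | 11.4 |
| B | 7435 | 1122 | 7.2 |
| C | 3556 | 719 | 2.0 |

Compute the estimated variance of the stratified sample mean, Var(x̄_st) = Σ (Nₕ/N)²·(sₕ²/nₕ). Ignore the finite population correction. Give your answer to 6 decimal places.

0.069213

N = 13542. Term for each stratum: Wₕ²sₕ²/nₕ.
Var(x̄_st) = 0.054901690 + 0.013927349 + 0.000383609 = 0.069212649 → 0.069213.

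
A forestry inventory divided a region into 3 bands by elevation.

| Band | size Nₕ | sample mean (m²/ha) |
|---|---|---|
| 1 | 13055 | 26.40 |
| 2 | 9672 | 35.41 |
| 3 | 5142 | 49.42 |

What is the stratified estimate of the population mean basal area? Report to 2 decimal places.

N = 13055 + 9672 + 5142 = 27869.
Weight each subgroup mean by Nₕ/N and sum.
Σ Nₕx̄ₕ = 13055·26.40 + 9672·35.41 + 5142·49.42 = 344652 + 342485.52 + 254117.64 = 941255.16.
Divide by N: 941255.16 / 27869 = 33.7743... → 33.77.

33.77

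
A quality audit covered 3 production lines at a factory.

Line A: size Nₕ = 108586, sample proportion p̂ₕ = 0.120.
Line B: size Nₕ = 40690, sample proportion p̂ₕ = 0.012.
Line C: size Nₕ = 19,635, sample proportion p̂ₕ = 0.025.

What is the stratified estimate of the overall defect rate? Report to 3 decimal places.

0.083

N = 108586 + 40690 + 19635 = 168911.
Overall proportion = Σ (Nₕ/N)·p̂ₕ.
Σ Nₕp̂ₕ = 13030.32 + 488.28 + 490.875 = 14009.475.
14009.475 / 168911 = 0.08294... → 0.083.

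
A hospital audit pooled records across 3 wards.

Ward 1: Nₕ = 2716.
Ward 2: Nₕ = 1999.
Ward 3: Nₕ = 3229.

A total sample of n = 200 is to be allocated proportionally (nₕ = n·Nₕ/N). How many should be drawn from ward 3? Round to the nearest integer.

Share of ward 3 = 3229/7944 = 0.40647.
Allocate 200 × 0.40647 = 81.294... → 81.

81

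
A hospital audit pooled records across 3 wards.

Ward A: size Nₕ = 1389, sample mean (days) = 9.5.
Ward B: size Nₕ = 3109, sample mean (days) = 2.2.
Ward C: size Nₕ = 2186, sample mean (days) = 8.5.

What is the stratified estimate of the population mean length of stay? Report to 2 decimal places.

N = 1389 + 3109 + 2186 = 6684.
The stratified mean weights each stratum mean by its population share Nₕ/N.
Σ Nₕx̄ₕ = 1389·9.5 + 3109·2.2 + 2186·8.5 = 13195.5 + 6839.8 + 18581 = 38616.3.
Divide by N: 38616.3 / 6684 = 5.7774... → 5.78.

5.78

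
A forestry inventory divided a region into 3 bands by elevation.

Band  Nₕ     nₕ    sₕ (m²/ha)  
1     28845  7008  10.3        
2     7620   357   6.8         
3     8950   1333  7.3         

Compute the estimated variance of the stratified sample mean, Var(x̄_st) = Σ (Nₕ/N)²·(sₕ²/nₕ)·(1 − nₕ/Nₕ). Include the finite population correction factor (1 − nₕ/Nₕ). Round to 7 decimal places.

0.0094201

N = 45415; Wₕ = Nₕ/N.
band 1: (28845/45415)²·10.3²/7008·(1 − 7008/28845) = 0.0046232272
band 2: (7620/45415)²·6.8²/357·(1 − 357/7620) = 0.0034755376
band 3: (8950/45415)²·7.3²/1333·(1 − 1333/8950) = 0.0013213684
Sum = 0.0094201332 → 0.0094201.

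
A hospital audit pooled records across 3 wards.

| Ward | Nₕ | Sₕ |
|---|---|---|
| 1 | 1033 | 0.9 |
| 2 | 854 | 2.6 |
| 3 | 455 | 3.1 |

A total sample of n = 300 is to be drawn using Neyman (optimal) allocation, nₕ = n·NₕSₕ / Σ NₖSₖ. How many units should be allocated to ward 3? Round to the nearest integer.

1: NₕSₕ = 1033·0.9 = 929.7
2: NₕSₕ = 854·2.6 = 2220.4
3: NₕSₕ = 455·3.1 = 1410.5
Σ NₕSₕ = 4560.6.
n_3 = 300·1410.5/4560.6 = 92.784... → 93.

93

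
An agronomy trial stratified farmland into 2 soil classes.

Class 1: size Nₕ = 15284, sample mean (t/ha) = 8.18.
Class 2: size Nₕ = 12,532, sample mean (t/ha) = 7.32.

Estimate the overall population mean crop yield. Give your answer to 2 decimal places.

N = 27816; weights Wₕ = Nₕ/N = (0.5495, 0.4505).
x̄_st = Σ Wₕ·x̄ₕ = 0.5495·8.18 + 0.4505·7.32 ≈ 7.7925...
→ 7.79.

7.79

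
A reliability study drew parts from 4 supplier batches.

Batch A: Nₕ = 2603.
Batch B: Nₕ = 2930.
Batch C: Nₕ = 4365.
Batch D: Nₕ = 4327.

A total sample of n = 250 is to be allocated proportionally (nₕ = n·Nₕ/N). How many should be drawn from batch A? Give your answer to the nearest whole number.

N = 2603 + 2930 + 4365 + 4327 = 14225.
n_A = 250·2603/14225 = 45.747... → 46.

46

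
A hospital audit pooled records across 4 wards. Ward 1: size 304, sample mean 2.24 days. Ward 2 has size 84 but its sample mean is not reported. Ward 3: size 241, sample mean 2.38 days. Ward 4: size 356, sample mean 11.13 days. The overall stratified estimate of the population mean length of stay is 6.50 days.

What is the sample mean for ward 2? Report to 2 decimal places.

N = 304 + 84 + 241 + 356 = 985.
Overall total = μ·N = 6.50·985 = 6402.5.
Subtract the known strata: 304·2.24 + 241·2.38 + 356·11.13 = 5216.82.
Remaining total for ward 2: 6402.5 − 5216.82 = 1185.68.
Divide by its size: 1185.68 / 84 = 14.1152... → 14.12.

14.12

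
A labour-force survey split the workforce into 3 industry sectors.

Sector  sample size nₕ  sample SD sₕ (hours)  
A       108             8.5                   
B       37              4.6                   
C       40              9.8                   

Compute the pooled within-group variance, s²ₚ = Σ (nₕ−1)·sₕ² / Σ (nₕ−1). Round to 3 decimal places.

67.242

A: (108−1)·8.5² = 107·72.25 = 7730.75
B: (37−1)·4.6² = 36·21.16 = 761.76
C: (40−1)·9.8² = 39·96.04 = 3745.56
Numerator = 12238.07; denominator = Σ(nₕ−1) = 182.
s²ₚ = 12238.07/182 = 67.24214... → 67.242.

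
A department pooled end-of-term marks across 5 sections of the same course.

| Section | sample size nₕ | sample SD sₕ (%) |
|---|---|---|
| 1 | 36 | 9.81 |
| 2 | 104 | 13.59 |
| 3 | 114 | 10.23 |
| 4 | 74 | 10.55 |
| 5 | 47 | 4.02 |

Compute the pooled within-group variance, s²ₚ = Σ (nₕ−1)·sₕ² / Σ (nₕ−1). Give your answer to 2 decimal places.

Degrees of freedom: 35 + 103 + 113 + 73 + 46 = 370.
Σ(nₕ−1)sₕ² = 35·96.2361 + 103·184.6881 + 113·104.6529 + 73·111.3025 + 46·16.1604 = 43085.3764.
s²ₚ = 43085.3764 / 370 = 116.4470... → 116.45.

116.45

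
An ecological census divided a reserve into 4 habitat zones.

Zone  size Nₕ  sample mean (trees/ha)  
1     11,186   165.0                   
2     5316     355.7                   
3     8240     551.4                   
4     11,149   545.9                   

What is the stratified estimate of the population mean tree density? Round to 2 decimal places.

400.28

N = 35891; weights Wₕ = Nₕ/N = (0.3117, 0.1481, 0.2296, 0.3106).
x̄_st = Σ Wₕ·x̄ₕ = 0.3117·165.0 + 0.1481·355.7 + 0.2296·551.4 + 0.3106·545.9 ≈ 400.2777...
→ 400.28.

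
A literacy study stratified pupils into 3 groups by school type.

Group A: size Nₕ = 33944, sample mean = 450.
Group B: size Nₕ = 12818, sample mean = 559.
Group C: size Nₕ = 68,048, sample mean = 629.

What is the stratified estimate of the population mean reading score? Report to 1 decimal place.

x̄_st = (Σ Nₕx̄ₕ) / (Σ Nₕ) = (33944·450 + 12818·559 + 68048·629) / 114810
= 65242254 / 114810 = 568.263... → 568.3.

568.3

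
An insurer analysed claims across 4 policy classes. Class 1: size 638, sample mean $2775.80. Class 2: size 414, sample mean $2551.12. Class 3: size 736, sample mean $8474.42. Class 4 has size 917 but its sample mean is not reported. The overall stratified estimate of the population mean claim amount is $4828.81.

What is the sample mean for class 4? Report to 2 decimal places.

4359.47

Σ Nₕx̄ₕ = N·μ, so 917·x̄_4 = 2705·4828.81 − (638·2775.80 + 414·2551.12 + 736·8474.42).
= 13061931.05 − 9064297.2 = 3997633.85.
x̄_4 = 3997633.85 / 917 = 4359.4698... → 4359.47.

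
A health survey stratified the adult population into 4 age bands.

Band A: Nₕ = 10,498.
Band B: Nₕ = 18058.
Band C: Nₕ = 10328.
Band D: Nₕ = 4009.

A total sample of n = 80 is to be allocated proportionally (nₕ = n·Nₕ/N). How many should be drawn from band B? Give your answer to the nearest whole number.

34

N = 10498 + 18058 + 10328 + 4009 = 42893.
n_B = 80·18058/42893 = 33.680... → 34.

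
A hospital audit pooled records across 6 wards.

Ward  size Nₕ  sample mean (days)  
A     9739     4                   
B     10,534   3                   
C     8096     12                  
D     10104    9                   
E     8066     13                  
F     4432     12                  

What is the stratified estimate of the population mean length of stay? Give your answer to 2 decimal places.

x̄_st = (Σ Nₕx̄ₕ) / (Σ Nₕ) = (9739·4 + 10534·3 + 8096·12 + 10104·9 + 8066·13 + 4432·12) / 50971
= 416688 / 50971 = 8.1750... → 8.18.

8.18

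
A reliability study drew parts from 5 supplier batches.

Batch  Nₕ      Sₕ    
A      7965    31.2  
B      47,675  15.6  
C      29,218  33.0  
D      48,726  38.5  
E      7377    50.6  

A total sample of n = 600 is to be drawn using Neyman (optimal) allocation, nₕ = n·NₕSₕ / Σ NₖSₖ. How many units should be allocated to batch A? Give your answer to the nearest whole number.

35

A: NₕSₕ = 7965·31.2 = 248508
B: NₕSₕ = 47675·15.6 = 743730
C: NₕSₕ = 29218·33.0 = 964194
D: NₕSₕ = 48726·38.5 = 1875951
E: NₕSₕ = 7377·50.6 = 373276.2
Σ NₕSₕ = 4205659.2.
n_A = 600·248508/4205659.2 = 35.453... → 35.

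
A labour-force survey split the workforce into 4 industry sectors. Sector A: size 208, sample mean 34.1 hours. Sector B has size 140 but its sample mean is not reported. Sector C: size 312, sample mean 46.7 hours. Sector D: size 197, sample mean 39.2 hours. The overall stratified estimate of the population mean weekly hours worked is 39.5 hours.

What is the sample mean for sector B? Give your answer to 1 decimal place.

31.9

Σ Nₕx̄ₕ = N·μ, so 140·x̄_B = 857·39.5 − (208·34.1 + 312·46.7 + 197·39.2).
= 33851.5 − 29385.6 = 4465.9.
x̄_B = 4465.9 / 140 = 31.899... → 31.9.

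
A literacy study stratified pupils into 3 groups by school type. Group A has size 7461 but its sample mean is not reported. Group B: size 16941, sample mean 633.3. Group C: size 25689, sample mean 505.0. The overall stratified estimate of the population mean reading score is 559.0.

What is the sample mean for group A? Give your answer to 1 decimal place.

Σ Nₕx̄ₕ = N·μ, so 7461·x̄_A = 50091·559.0 − (16941·633.3 + 25689·505.0).
= 28000869 − 23701680.3 = 4299188.7.
x̄_A = 4299188.7 / 7461 = 576.222... → 576.2.

576.2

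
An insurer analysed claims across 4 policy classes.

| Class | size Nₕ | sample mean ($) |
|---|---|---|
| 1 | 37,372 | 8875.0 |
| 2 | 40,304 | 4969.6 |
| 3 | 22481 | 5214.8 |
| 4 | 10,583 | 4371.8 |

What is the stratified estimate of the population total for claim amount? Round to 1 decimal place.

695471936.6

1: 37372·8875.0 = 331676500
2: 40304·4969.6 = 200294758.4
3: 22481·5214.8 = 117233918.8
4: 10583·4371.8 = 46266759.4
τ̂ = Σ Nₕx̄ₕ = 695471936.6.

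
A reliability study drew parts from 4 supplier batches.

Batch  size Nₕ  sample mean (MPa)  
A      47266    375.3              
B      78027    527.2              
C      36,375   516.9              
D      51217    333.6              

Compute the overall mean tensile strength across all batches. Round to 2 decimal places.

445.14

N = 212885; weights Wₕ = Nₕ/N = (0.2220, 0.3665, 0.1709, 0.2406).
x̄_st = Σ Wₕ·x̄ₕ = 0.2220·375.3 + 0.3665·527.2 + 0.1709·516.9 + 0.2406·333.6 ≈ 445.1370...
→ 445.14.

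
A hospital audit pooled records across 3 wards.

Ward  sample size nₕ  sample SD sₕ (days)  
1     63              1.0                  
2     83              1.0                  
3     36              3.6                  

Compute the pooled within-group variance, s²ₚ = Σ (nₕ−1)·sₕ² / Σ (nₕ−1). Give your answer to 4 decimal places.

1: (63−1)·1.0² = 62·1 = 62
2: (83−1)·1.0² = 82·1 = 82
3: (36−1)·3.6² = 35·12.96 = 453.6
Numerator = 597.6; denominator = Σ(nₕ−1) = 179.
s²ₚ = 597.6/179 = 3.338547... → 3.3385.

3.3385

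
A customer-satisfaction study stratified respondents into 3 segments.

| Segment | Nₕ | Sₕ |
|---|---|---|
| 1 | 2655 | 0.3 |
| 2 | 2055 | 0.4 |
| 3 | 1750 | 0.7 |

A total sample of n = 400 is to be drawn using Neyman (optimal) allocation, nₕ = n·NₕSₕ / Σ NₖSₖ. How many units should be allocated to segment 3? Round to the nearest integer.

Σ NₕSₕ = 2655·0.3 + 2055·0.4 + 1750·0.7 = 2843.5.
Share for 3: 1225/2843.5 = 0.43081.
n_3 = 400 × 0.43081 = 172.323... → 172.

172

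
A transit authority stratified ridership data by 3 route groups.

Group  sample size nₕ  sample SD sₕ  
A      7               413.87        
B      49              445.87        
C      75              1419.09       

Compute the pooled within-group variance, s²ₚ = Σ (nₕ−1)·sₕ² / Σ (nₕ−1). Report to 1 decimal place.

A: (7−1)·413.87² = 6·171288.3769 = 1027730.2614
B: (49−1)·445.87² = 48·198800.0569 = 9542402.7312
C: (75−1)·1419.09² = 74·2013816.4281 = 149022415.6794
Numerator = 159592548.672; denominator = Σ(nₕ−1) = 128.
s²ₚ = 159592548.672/128 = 1246816.787... → 1246816.8.

1246816.8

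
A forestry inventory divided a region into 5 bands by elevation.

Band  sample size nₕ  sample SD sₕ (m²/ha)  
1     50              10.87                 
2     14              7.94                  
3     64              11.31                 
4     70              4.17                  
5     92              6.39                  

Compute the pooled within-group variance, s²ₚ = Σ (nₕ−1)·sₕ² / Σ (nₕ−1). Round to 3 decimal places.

68.714

Degrees of freedom: 49 + 13 + 63 + 69 + 91 = 285.
Σ(nₕ−1)sₕ² = 49·118.1569 + 13·63.0436 + 63·127.9161 + 69·17.3889 + 91·40.8321 = 19583.5244.
s²ₚ = 19583.5244 / 285 = 68.71412... → 68.714.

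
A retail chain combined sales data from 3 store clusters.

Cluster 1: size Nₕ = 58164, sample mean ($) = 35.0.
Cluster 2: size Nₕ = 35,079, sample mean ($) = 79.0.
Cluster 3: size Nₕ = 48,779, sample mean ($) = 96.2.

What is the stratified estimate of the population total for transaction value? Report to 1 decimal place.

9499520.8

Estimate total by summing Nₕ·x̄ₕ over strata.
58164·35.0 + 35079·79.0 + 48779·96.2 = 2035740 + 2771241 + 4692539.8 = 9499520.8.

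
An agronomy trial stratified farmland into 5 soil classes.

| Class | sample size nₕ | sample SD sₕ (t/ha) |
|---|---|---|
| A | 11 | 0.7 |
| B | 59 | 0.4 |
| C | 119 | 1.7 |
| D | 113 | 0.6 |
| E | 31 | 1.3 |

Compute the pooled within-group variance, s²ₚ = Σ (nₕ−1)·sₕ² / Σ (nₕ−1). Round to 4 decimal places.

1.3604

A: (11−1)·0.7² = 10·0.49 = 4.9
B: (59−1)·0.4² = 58·0.16 = 9.28
C: (119−1)·1.7² = 118·2.89 = 341.02
D: (113−1)·0.6² = 112·0.36 = 40.32
E: (31−1)·1.3² = 30·1.69 = 50.7
Numerator = 446.22; denominator = Σ(nₕ−1) = 328.
s²ₚ = 446.22/328 = 1.360427... → 1.3604.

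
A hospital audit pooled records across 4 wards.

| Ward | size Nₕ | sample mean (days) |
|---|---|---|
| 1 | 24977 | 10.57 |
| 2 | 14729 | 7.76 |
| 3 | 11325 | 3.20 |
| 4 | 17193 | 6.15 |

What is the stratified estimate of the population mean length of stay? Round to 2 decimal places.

N = 24977 + 14729 + 11325 + 17193 = 68224.
The stratified mean weights each stratum mean by its population share Nₕ/N.
Σ Nₕx̄ₕ = 24977·10.57 + 14729·7.76 + 11325·3.20 + 17193·6.15 = 264006.89 + 114297.04 + 36240 + 105736.95 = 520280.88.
Divide by N: 520280.88 / 68224 = 7.6261... → 7.63.

7.63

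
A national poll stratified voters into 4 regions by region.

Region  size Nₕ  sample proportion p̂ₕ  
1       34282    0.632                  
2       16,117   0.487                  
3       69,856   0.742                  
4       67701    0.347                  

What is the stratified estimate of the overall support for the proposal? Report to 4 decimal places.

0.5578

N = 34282 + 16117 + 69856 + 67701 = 187956.
Overall proportion = Σ (Nₕ/N)·p̂ₕ.
Σ Nₕp̂ₕ = 21666.224 + 7848.979 + 51833.152 + 23492.247 = 104840.602.
104840.602 / 187956 = 0.557793... → 0.5578.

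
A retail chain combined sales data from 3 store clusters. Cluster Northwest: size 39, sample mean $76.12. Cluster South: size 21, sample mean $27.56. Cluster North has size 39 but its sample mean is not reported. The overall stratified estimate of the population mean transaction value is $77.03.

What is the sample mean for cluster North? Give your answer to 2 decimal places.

104.58

N = 39 + 21 + 39 = 99.
Overall total = μ·N = 77.03·99 = 7625.97.
Subtract the known strata: 39·76.12 + 21·27.56 = 3547.44.
Remaining total for cluster North: 7625.97 − 3547.44 = 4078.53.
Divide by its size: 4078.53 / 39 = 104.5777... → 104.58.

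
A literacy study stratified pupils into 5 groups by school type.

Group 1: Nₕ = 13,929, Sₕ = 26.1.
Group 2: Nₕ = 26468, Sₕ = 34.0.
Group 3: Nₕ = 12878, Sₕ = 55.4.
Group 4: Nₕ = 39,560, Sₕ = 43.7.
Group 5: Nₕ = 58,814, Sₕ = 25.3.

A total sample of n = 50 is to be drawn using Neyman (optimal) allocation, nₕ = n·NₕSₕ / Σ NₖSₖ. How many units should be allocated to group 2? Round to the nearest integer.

1: NₕSₕ = 13929·26.1 = 363546.9
2: NₕSₕ = 26468·34.0 = 899912
3: NₕSₕ = 12878·55.4 = 713441.2
4: NₕSₕ = 39560·43.7 = 1728772
5: NₕSₕ = 58814·25.3 = 1487994.2
Σ NₕSₕ = 5193666.3.
n_2 = 50·899912/5193666.3 = 8.664... → 9.

9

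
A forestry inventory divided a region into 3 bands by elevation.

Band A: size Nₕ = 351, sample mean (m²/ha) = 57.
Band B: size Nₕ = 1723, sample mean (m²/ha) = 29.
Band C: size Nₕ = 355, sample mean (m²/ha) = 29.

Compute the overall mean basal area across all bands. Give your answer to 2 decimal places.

N = 2429; weights Wₕ = Nₕ/N = (0.1445, 0.7093, 0.1462).
x̄_st = Σ Wₕ·x̄ₕ = 0.1445·57 + 0.7093·29 + 0.1462·29 ≈ 33.0461...
→ 33.05.

33.05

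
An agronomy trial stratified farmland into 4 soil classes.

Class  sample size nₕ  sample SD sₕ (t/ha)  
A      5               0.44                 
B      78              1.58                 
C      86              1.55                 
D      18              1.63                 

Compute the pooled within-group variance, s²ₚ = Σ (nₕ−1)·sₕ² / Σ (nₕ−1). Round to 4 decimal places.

A: (5−1)·0.44² = 4·0.1936 = 0.7744
B: (78−1)·1.58² = 77·2.4964 = 192.2228
C: (86−1)·1.55² = 85·2.4025 = 204.2125
D: (18−1)·1.63² = 17·2.6569 = 45.1673
Numerator = 442.377; denominator = Σ(nₕ−1) = 183.
s²ₚ = 442.377/183 = 2.417361... → 2.4174.

2.4174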